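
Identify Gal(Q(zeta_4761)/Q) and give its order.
|Gal(Q(zeta_4761)/Q)| = phi(4761) = 3036; group ≅ (Z/4761Z)^* ≅ Z/6Z × Z/506Z

The n-th cyclotomic polynomial Φ_4761(x) is the minimal polynomial of zeta_4761 over Q and has degree phi(4761) = 3036. So Q(zeta_4761) is a degree-3036 Galois extension with Galois group (Z/4761Z)^*. By CRT, (Z/4761Z)^* ≅ (Z/9Z)^* × (Z/529Z)^*. Each prime-power unit group is (Z/9Z)^* ≅ Z/6Z; (Z/529Z)^* ≅ Z/506Z. Hence Gal(Q(zeta_4761)/Q) ≅ Z/6Z × Z/506Z.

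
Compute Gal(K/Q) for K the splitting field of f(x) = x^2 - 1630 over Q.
Gal(K/Q) = Z/2Z (cyclic of order 2)

x^2 - 1630 is irreducible over Q since 1630 is not a rational square. The splitting field Q(sqrt(1630)) has degree 2 over Q, and its unique nontrivial automorphism is sqrt(1630) ↦ -sqrt(1630). Hence Gal(Q(sqrt(1630))/Q) = Z/2Z.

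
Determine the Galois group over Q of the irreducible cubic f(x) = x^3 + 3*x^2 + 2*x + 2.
Gal(K/Q) = S_3 (symmetric group of order 6)

Compute the discriminant of x^3 + (3)*x^2 + (2)*x + (2): Δ = -104. Since Δ is not a rational square, the Galois group is not contained in A_3; it must be the full S_3 (irreducibility of the cubic rules out anything smaller).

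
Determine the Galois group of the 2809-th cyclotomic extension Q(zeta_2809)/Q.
|Gal(Q(zeta_2809)/Q)| = phi(2809) = 2756; group ≅ (Z/2809Z)^* ≅ Z/2756Z

The n-th cyclotomic polynomial Φ_2809(x) is the minimal polynomial of zeta_2809 over Q and has degree phi(2809) = 2756. So Q(zeta_2809) is a degree-2756 Galois extension with Galois group (Z/2809Z)^*. (Z/2809Z)^* is cyclic since 2809 is an odd prime power (or 4). Hence Gal(Q(zeta_2809)/Q) ≅ Z/2756Z.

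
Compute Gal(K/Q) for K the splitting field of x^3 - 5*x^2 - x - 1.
Gal(K/Q) = S_3 (symmetric group of order 6)

Compute the discriminant of x^3 + (-5)*x^2 + (-1)*x + (-1): Δ = -588. Since Δ is not a rational square, the Galois group is not contained in A_3; it must be the full S_3 (irreducibility of the cubic rules out anything smaller).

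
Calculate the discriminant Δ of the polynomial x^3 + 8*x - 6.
Δ = -3020

For x^3 + a x^2 + b x + c the discriminant is Δ = 18 a b c - 4 a^3 c + a^2 b^2 - 4 b^3 - 27 c^2.
Plug a = 0, b = 8, c = -6:
  18*(0)*(8)*(-6) - 4*(0)^3*(-6) + (0)^2*(8)^2 - 4*(8)^3 - 27*(-6)^2
  = 0 + (0) + 0 + (-2048) + (-972)
  = -3020.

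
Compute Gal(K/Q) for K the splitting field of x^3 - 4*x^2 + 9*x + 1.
Gal(K/Q) = S_3 (symmetric group of order 6)

Compute the discriminant of x^3 + (-4)*x^2 + (9)*x + (1): Δ = -2039. Since Δ is not a rational square, the Galois group is not contained in A_3; it must be the full S_3 (irreducibility of the cubic rules out anything smaller).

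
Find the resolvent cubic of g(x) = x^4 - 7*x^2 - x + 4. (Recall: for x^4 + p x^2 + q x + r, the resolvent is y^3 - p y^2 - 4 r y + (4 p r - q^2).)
h(y) = y^3 + 7*y^2 - 16*y - 113

Identify coefficients: p = -7, q = -1, r = 4.
Plug into h(y) = y^3 - p y^2 - 4 r y + (4 p r - q^2):
  h(y) = y^3 - (-7) y^2 - 4*(4) y + (4*(-7)*(4) - (-1)^2)
       = y^3 + (7) y^2 + (-16) y + (-113).
Simplifying: h(y) = y^3 + 7*y^2 - 16*y - 113.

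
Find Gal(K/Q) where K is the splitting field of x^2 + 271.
Gal(K/Q) = Z/2Z (cyclic of order 2)

x^2 + 271 is irreducible over Q since -271 is not a rational square. The splitting field Q(sqrt(-271)) has degree 2 over Q, and its unique nontrivial automorphism is sqrt(-271) ↦ -sqrt(-271). Hence Gal(Q(sqrt(-271))/Q) = Z/2Z.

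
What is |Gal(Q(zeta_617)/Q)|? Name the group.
|Gal(Q(zeta_617)/Q)| = phi(617) = 616; group ≅ (Z/617Z)^* ≅ Z/616Z

The n-th cyclotomic polynomial Φ_617(x) is the minimal polynomial of zeta_617 over Q and has degree phi(617) = 616. So Q(zeta_617) is a degree-616 Galois extension with Galois group (Z/617Z)^*. (Z/617Z)^* is cyclic since 617 is an odd prime power (or 4). Hence Gal(Q(zeta_617)/Q) ≅ Z/616Z.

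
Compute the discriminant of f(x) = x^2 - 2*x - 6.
Δ = 28

For a quadratic a x^2 + b x + c the discriminant is Δ = b^2 - 4ac = (-2)^2 - 4*(1)*(-6) = 4 - (-24) = 28.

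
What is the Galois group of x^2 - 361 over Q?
Gal(K/Q) = trivial group (order 1)

x^2 - 361 factors as (x - 19)(x + 19) over Q, so its splitting field is Q itself and the Galois group is trivial.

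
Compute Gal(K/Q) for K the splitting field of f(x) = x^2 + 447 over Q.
Gal(K/Q) = Z/2Z (cyclic of order 2)

x^2 + 447 is irreducible over Q since -447 is not a rational square. The splitting field Q(sqrt(-447)) has degree 2 over Q, and its unique nontrivial automorphism is sqrt(-447) ↦ -sqrt(-447). Hence Gal(Q(sqrt(-447))/Q) = Z/2Z.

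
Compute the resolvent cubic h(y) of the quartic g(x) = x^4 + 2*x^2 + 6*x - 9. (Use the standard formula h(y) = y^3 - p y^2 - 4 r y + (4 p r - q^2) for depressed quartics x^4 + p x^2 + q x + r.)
h(y) = y^3 - 2*y^2 + 36*y - 108

Identify coefficients: p = 2, q = 6, r = -9.
Plug into h(y) = y^3 - p y^2 - 4 r y + (4 p r - q^2):
  h(y) = y^3 - (2) y^2 - 4*(-9) y + (4*(2)*(-9) - (6)^2)
       = y^3 + (-2) y^2 + (36) y + (-108).
Simplifying: h(y) = y^3 - 2*y^2 + 36*y - 108.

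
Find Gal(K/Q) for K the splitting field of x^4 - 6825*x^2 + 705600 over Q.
Gal(K/Q) = Z/2Z (cyclic of order 2)

f factors as (x^2 - 6720)(x^2 - 105), so the splitting field is K = Q(sqrt(6720), sqrt(105)). The squarefree part of 6720 is 105 and the squarefree part of 105 is also 105, so sqrt(6720) and sqrt(105) are both rational multiples of sqrt(105). Hence Q(sqrt(6720)) = Q(sqrt(105)) = Q(sqrt(105)), and the splitting field collapses to a single degree-2 extension with Galois group Z/2Z.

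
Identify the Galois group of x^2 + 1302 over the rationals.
Gal(K/Q) = Z/2Z (cyclic of order 2)

x^2 + 1302 is irreducible over Q since -1302 is not a rational square. The splitting field Q(sqrt(-1302)) has degree 2 over Q, and its unique nontrivial automorphism is sqrt(-1302) ↦ -sqrt(-1302). Hence Gal(Q(sqrt(-1302))/Q) = Z/2Z.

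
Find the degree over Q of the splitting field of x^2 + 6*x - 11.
[K:Q] = 2

The discriminant of x^2 + (6)*x + (-11) is b^2 - 4c = 36 - (-44) = 80. Since 80 is not a perfect square in Q, the polynomial is irreducible over Q. Its two roots generate a degree-2 extension, so [K:Q] = 2.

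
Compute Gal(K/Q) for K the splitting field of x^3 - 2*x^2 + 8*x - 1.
Gal(K/Q) = S_3 (symmetric group of order 6)

Compute the discriminant of x^3 + (-2)*x^2 + (8)*x + (-1): Δ = -1563. Since Δ is not a rational square, the Galois group is not contained in A_3; it must be the full S_3 (irreducibility of the cubic rules out anything smaller).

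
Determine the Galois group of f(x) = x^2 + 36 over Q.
Gal(K/Q) = Z/2Z (cyclic of order 2)

x^2 + 36 is irreducible over Q since -36 is not a rational square. The splitting field Q(sqrt(-36)) has degree 2 over Q, and its unique nontrivial automorphism is sqrt(-36) ↦ -sqrt(-36). Hence Gal(Q(sqrt(-36))/Q) = Z/2Z.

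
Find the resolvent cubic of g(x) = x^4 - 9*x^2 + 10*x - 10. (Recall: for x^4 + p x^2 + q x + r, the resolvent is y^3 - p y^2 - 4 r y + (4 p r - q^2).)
h(y) = y^3 + 9*y^2 + 40*y + 260

Identify coefficients: p = -9, q = 10, r = -10.
Plug into h(y) = y^3 - p y^2 - 4 r y + (4 p r - q^2):
  h(y) = y^3 - (-9) y^2 - 4*(-10) y + (4*(-9)*(-10) - (10)^2)
       = y^3 + (9) y^2 + (40) y + (260).
Simplifying: h(y) = y^3 + 9*y^2 + 40*y + 260.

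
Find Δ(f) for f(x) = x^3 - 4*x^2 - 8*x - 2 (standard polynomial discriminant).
Δ = 1300

For x^3 + a x^2 + b x + c the discriminant is Δ = 18 a b c - 4 a^3 c + a^2 b^2 - 4 b^3 - 27 c^2.
Plug a = -4, b = -8, c = -2:
  18*(-4)*(-8)*(-2) - 4*(-4)^3*(-2) + (-4)^2*(-8)^2 - 4*(-8)^3 - 27*(-2)^2
  = -1152 + (-512) + 1024 + (2048) + (-108)
  = 1300.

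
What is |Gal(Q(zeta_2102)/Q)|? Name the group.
|Gal(Q(zeta_2102)/Q)| = phi(2102) = 1050; group ≅ (Z/2102Z)^* ≅ Z/1050Z

The n-th cyclotomic polynomial Φ_2102(x) is the minimal polynomial of zeta_2102 over Q and has degree phi(2102) = 1050. So Q(zeta_2102) is a degree-1050 Galois extension with Galois group (Z/2102Z)^*. By CRT, (Z/2102Z)^* ≅ (Z/2Z)^* × (Z/1051Z)^*. Each prime-power unit group is (Z/2Z)^* ≅ trivial group (order 1); (Z/1051Z)^* ≅ Z/1050Z. Hence Gal(Q(zeta_2102)/Q) ≅ Z/1050Z.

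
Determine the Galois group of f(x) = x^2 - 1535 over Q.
Gal(K/Q) = Z/2Z (cyclic of order 2)

x^2 - 1535 is irreducible over Q since 1535 is not a rational square. The splitting field Q(sqrt(1535)) has degree 2 over Q, and its unique nontrivial automorphism is sqrt(1535) ↦ -sqrt(1535). Hence Gal(Q(sqrt(1535))/Q) = Z/2Z.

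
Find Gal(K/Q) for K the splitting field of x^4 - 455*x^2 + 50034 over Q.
Gal(K/Q) = V_4 (Klein four-group, Z/2Z × Z/2Z)

f factors as (x^2 - 269)(x^2 - 186), so the splitting field is K = Q(sqrt(269), sqrt(186)). The elements 269, 186, 50034 are all non-squares in Q, so sqrt(269) and sqrt(186) generate independent quadratic extensions. Thus [K:Q] = 4 and Gal(K/Q) is generated by the two order-2 automorphisms sqrt(269) ↦ -sqrt(269) and sqrt(186) ↦ -sqrt(186), giving V_4.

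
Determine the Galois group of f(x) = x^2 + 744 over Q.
Gal(K/Q) = Z/2Z (cyclic of order 2)

x^2 + 744 is irreducible over Q since -744 is not a rational square. The splitting field Q(sqrt(-744)) has degree 2 over Q, and its unique nontrivial automorphism is sqrt(-744) ↦ -sqrt(-744). Hence Gal(Q(sqrt(-744))/Q) = Z/2Z.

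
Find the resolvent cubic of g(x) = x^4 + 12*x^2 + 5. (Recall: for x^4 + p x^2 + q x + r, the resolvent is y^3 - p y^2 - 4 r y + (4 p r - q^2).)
h(y) = y^3 - 12*y^2 - 20*y + 240

Identify coefficients: p = 12, q = 0, r = 5.
Plug into h(y) = y^3 - p y^2 - 4 r y + (4 p r - q^2):
  h(y) = y^3 - (12) y^2 - 4*(5) y + (4*(12)*(5) - (0)^2)
       = y^3 + (-12) y^2 + (-20) y + (240).
Simplifying: h(y) = y^3 - 12*y^2 - 20*y + 240.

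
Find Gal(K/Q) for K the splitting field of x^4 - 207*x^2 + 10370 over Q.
Gal(K/Q) = V_4 (Klein four-group, Z/2Z × Z/2Z)

f factors as (x^2 - 122)(x^2 - 85), so the splitting field is K = Q(sqrt(122), sqrt(85)). The elements 122, 85, 10370 are all non-squares in Q, so sqrt(122) and sqrt(85) generate independent quadratic extensions. Thus [K:Q] = 4 and Gal(K/Q) is generated by the two order-2 automorphisms sqrt(122) ↦ -sqrt(122) and sqrt(85) ↦ -sqrt(85), giving V_4.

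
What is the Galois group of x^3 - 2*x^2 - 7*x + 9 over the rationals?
Gal(K/Q) = S_3 (symmetric group of order 6)

Compute the discriminant of x^3 + (-2)*x^2 + (-7)*x + (9): Δ = 1937. Since Δ is not a rational square, the Galois group is not contained in A_3; it must be the full S_3 (irreducibility of the cubic rules out anything smaller).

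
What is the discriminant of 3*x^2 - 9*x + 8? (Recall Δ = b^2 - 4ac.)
Δ = -15

For a quadratic a x^2 + b x + c the discriminant is Δ = b^2 - 4ac = (-9)^2 - 4*(3)*(8) = 81 - (96) = -15.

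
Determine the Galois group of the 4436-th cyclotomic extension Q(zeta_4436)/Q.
|Gal(Q(zeta_4436)/Q)| = phi(4436) = 2216; group ≅ (Z/4436Z)^* ≅ Z/2Z × Z/1108Z

The n-th cyclotomic polynomial Φ_4436(x) is the minimal polynomial of zeta_4436 over Q and has degree phi(4436) = 2216. So Q(zeta_4436) is a degree-2216 Galois extension with Galois group (Z/4436Z)^*. By CRT, (Z/4436Z)^* ≅ (Z/4Z)^* × (Z/1109Z)^*. Each prime-power unit group is (Z/4Z)^* ≅ Z/2Z; (Z/1109Z)^* ≅ Z/1108Z. Hence Gal(Q(zeta_4436)/Q) ≅ Z/2Z × Z/1108Z.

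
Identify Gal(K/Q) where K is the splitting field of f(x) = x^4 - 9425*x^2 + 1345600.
Gal(K/Q) = Z/2Z (cyclic of order 2)

f factors as (x^2 - 9280)(x^2 - 145), so the splitting field is K = Q(sqrt(9280), sqrt(145)). The squarefree part of 9280 is 145 and the squarefree part of 145 is also 145, so sqrt(9280) and sqrt(145) are both rational multiples of sqrt(145). Hence Q(sqrt(9280)) = Q(sqrt(145)) = Q(sqrt(145)), and the splitting field collapses to a single degree-2 extension with Galois group Z/2Z.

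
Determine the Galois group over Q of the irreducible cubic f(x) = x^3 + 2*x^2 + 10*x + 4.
Gal(K/Q) = S_3 (symmetric group of order 6)

Compute the discriminant of x^3 + (2)*x^2 + (10)*x + (4): Δ = -2720. Since Δ is not a rational square, the Galois group is not contained in A_3; it must be the full S_3 (irreducibility of the cubic rules out anything smaller).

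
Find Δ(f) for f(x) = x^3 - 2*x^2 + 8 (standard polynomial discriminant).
Δ = -1472

For x^3 + a x^2 + b x + c the discriminant is Δ = 18 a b c - 4 a^3 c + a^2 b^2 - 4 b^3 - 27 c^2.
Plug a = -2, b = 0, c = 8:
  18*(-2)*(0)*(8) - 4*(-2)^3*(8) + (-2)^2*(0)^2 - 4*(0)^3 - 27*(8)^2
  = 0 + (256) + 0 + (0) + (-1728)
  = -1472.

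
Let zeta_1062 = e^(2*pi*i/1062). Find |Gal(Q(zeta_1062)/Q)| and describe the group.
|Gal(Q(zeta_1062)/Q)| = phi(1062) = 348; group ≅ (Z/1062Z)^* ≅ Z/6Z × Z/58Z

The n-th cyclotomic polynomial Φ_1062(x) is the minimal polynomial of zeta_1062 over Q and has degree phi(1062) = 348. So Q(zeta_1062) is a degree-348 Galois extension with Galois group (Z/1062Z)^*. By CRT, (Z/1062Z)^* ≅ (Z/2Z)^* × (Z/9Z)^* × (Z/59Z)^*. Each prime-power unit group is (Z/2Z)^* ≅ trivial group (order 1); (Z/9Z)^* ≅ Z/6Z; (Z/59Z)^* ≅ Z/58Z. Hence Gal(Q(zeta_1062)/Q) ≅ Z/6Z × Z/58Z.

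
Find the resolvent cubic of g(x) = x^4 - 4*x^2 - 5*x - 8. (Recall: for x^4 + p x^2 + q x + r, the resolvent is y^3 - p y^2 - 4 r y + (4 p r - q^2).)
h(y) = y^3 + 4*y^2 + 32*y + 103

Identify coefficients: p = -4, q = -5, r = -8.
Plug into h(y) = y^3 - p y^2 - 4 r y + (4 p r - q^2):
  h(y) = y^3 - (-4) y^2 - 4*(-8) y + (4*(-4)*(-8) - (-5)^2)
       = y^3 + (4) y^2 + (32) y + (103).
Simplifying: h(y) = y^3 + 4*y^2 + 32*y + 103.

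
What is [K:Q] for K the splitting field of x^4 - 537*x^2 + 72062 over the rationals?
[K:Q] = 4

f factors as (x^2 - 274)(x^2 - 263); the splitting field is K = Q(sqrt(274), sqrt(263)). Since 274, 263, and 72062 are all non-squares in Q, the three subfields Q(sqrt(274)), Q(sqrt(263)), Q(sqrt(72062)) are distinct degree-2 extensions, so [K:Q] = 4 (Klein four Galois group).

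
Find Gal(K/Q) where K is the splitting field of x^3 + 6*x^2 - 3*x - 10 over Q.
Gal(K/Q) = S_3 (symmetric group of order 6)

Compute the discriminant of x^3 + (6)*x^2 + (-3)*x + (-10): Δ = 9612. Since Δ is not a rational square, the Galois group is not contained in A_3; it must be the full S_3 (irreducibility of the cubic rules out anything smaller).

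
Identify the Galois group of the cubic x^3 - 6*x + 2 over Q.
Gal(K/Q) = S_3 (symmetric group of order 6)

Compute the discriminant of x^3 + (0)*x^2 + (-6)*x + (2): Δ = 756. Since Δ is not a rational square, the Galois group is not contained in A_3; it must be the full S_3 (irreducibility of the cubic rules out anything smaller).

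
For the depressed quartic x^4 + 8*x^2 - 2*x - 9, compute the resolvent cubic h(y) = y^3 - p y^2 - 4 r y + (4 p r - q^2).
h(y) = y^3 - 8*y^2 + 36*y - 292

Identify coefficients: p = 8, q = -2, r = -9.
Plug into h(y) = y^3 - p y^2 - 4 r y + (4 p r - q^2):
  h(y) = y^3 - (8) y^2 - 4*(-9) y + (4*(8)*(-9) - (-2)^2)
       = y^3 + (-8) y^2 + (36) y + (-292).
Simplifying: h(y) = y^3 - 8*y^2 + 36*y - 292.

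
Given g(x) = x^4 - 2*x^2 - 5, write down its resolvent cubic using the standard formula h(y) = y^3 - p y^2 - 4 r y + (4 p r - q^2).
h(y) = y^3 + 2*y^2 + 20*y + 40

Identify coefficients: p = -2, q = 0, r = -5.
Plug into h(y) = y^3 - p y^2 - 4 r y + (4 p r - q^2):
  h(y) = y^3 - (-2) y^2 - 4*(-5) y + (4*(-2)*(-5) - (0)^2)
       = y^3 + (2) y^2 + (20) y + (40).
Simplifying: h(y) = y^3 + 2*y^2 + 20*y + 40.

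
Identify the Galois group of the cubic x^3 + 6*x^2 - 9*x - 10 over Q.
Gal(K/Q) = S_3 (symmetric group of order 6)

Compute the discriminant of x^3 + (6)*x^2 + (-9)*x + (-10): Δ = 21492. Since Δ is not a rational square, the Galois group is not contained in A_3; it must be the full S_3 (irreducibility of the cubic rules out anything smaller).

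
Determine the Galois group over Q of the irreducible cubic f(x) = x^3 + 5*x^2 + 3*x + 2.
Gal(K/Q) = S_3 (symmetric group of order 6)

Compute the discriminant of x^3 + (5)*x^2 + (3)*x + (2): Δ = -451. Since Δ is not a rational square, the Galois group is not contained in A_3; it must be the full S_3 (irreducibility of the cubic rules out anything smaller).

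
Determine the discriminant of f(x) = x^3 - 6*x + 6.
Δ = -108

For a depressed cubic x^3 + p x + q the discriminant is Δ = -4 p^3 - 27 q^2 = -4*(-6)^3 - 27*(6)^2 = 864 - 972 = -108.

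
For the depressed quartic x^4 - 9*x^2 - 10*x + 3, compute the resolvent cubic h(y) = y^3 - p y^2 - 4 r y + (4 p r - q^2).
h(y) = y^3 + 9*y^2 - 12*y - 208

Identify coefficients: p = -9, q = -10, r = 3.
Plug into h(y) = y^3 - p y^2 - 4 r y + (4 p r - q^2):
  h(y) = y^3 - (-9) y^2 - 4*(3) y + (4*(-9)*(3) - (-10)^2)
       = y^3 + (9) y^2 + (-12) y + (-208).
Simplifying: h(y) = y^3 + 9*y^2 - 12*y - 208.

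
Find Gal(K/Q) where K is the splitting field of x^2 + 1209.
Gal(K/Q) = Z/2Z (cyclic of order 2)

x^2 + 1209 is irreducible over Q since -1209 is not a rational square. The splitting field Q(sqrt(-1209)) has degree 2 over Q, and its unique nontrivial automorphism is sqrt(-1209) ↦ -sqrt(-1209). Hence Gal(Q(sqrt(-1209))/Q) = Z/2Z.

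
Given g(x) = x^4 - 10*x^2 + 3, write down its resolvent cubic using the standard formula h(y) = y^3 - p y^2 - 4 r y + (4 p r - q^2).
h(y) = y^3 + 10*y^2 - 12*y - 120

Identify coefficients: p = -10, q = 0, r = 3.
Plug into h(y) = y^3 - p y^2 - 4 r y + (4 p r - q^2):
  h(y) = y^3 - (-10) y^2 - 4*(3) y + (4*(-10)*(3) - (0)^2)
       = y^3 + (10) y^2 + (-12) y + (-120).
Simplifying: h(y) = y^3 + 10*y^2 - 12*y - 120.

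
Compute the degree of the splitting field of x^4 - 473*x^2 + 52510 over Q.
[K:Q] = 4

f factors as (x^2 - 178)(x^2 - 295); the splitting field is K = Q(sqrt(178), sqrt(295)). Since 178, 295, and 52510 are all non-squares in Q, the three subfields Q(sqrt(178)), Q(sqrt(295)), Q(sqrt(52510)) are distinct degree-2 extensions, so [K:Q] = 4 (Klein four Galois group).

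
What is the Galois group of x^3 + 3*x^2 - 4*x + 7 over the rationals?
Gal(K/Q) = S_3 (symmetric group of order 6)

Compute the discriminant of x^3 + (3)*x^2 + (-4)*x + (7): Δ = -3191. Since Δ is not a rational square, the Galois group is not contained in A_3; it must be the full S_3 (irreducibility of the cubic rules out anything smaller).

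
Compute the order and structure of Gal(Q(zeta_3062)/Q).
|Gal(Q(zeta_3062)/Q)| = phi(3062) = 1530; group ≅ (Z/3062Z)^* ≅ Z/1530Z

The n-th cyclotomic polynomial Φ_3062(x) is the minimal polynomial of zeta_3062 over Q and has degree phi(3062) = 1530. So Q(zeta_3062) is a degree-1530 Galois extension with Galois group (Z/3062Z)^*. By CRT, (Z/3062Z)^* ≅ (Z/2Z)^* × (Z/1531Z)^*. Each prime-power unit group is (Z/2Z)^* ≅ trivial group (order 1); (Z/1531Z)^* ≅ Z/1530Z. Hence Gal(Q(zeta_3062)/Q) ≅ Z/1530Z.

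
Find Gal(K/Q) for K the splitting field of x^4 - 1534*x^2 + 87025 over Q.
Gal(K/Q) = Z/2Z (cyclic of order 2)

f factors as (x^2 - 1475)(x^2 - 59), so the splitting field is K = Q(sqrt(1475), sqrt(59)). The squarefree part of 1475 is 59 and the squarefree part of 59 is also 59, so sqrt(1475) and sqrt(59) are both rational multiples of sqrt(59). Hence Q(sqrt(1475)) = Q(sqrt(59)) = Q(sqrt(59)), and the splitting field collapses to a single degree-2 extension with Galois group Z/2Z.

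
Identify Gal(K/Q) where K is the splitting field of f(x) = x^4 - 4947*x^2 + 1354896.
Gal(K/Q) = Z/2Z (cyclic of order 2)

f factors as (x^2 - 291)(x^2 - 4656), so the splitting field is K = Q(sqrt(291), sqrt(4656)). The squarefree part of 291 is 291 and the squarefree part of 4656 is also 291, so sqrt(291) and sqrt(4656) are both rational multiples of sqrt(291). Hence Q(sqrt(291)) = Q(sqrt(4656)) = Q(sqrt(291)), and the splitting field collapses to a single degree-2 extension with Galois group Z/2Z.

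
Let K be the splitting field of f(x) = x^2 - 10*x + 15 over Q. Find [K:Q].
[K:Q] = 2

The discriminant of x^2 + (-10)*x + (15) is b^2 - 4c = 100 - (60) = 40. Since 40 is not a perfect square in Q, the polynomial is irreducible over Q. Its two roots generate a degree-2 extension, so [K:Q] = 2.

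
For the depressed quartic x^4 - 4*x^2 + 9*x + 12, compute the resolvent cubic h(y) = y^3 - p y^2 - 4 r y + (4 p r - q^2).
h(y) = y^3 + 4*y^2 - 48*y - 273

Identify coefficients: p = -4, q = 9, r = 12.
Plug into h(y) = y^3 - p y^2 - 4 r y + (4 p r - q^2):
  h(y) = y^3 - (-4) y^2 - 4*(12) y + (4*(-4)*(12) - (9)^2)
       = y^3 + (4) y^2 + (-48) y + (-273).
Simplifying: h(y) = y^3 + 4*y^2 - 48*y - 273.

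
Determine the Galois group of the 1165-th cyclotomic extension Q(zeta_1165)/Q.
|Gal(Q(zeta_1165)/Q)| = phi(1165) = 928; group ≅ (Z/1165Z)^* ≅ Z/4Z × Z/232Z

The n-th cyclotomic polynomial Φ_1165(x) is the minimal polynomial of zeta_1165 over Q and has degree phi(1165) = 928. So Q(zeta_1165) is a degree-928 Galois extension with Galois group (Z/1165Z)^*. By CRT, (Z/1165Z)^* ≅ (Z/5Z)^* × (Z/233Z)^*. Each prime-power unit group is (Z/5Z)^* ≅ Z/4Z; (Z/233Z)^* ≅ Z/232Z. Hence Gal(Q(zeta_1165)/Q) ≅ Z/4Z × Z/232Z.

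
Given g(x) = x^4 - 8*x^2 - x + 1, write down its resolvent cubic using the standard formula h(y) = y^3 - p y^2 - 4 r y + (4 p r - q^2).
h(y) = y^3 + 8*y^2 - 4*y - 33

Identify coefficients: p = -8, q = -1, r = 1.
Plug into h(y) = y^3 - p y^2 - 4 r y + (4 p r - q^2):
  h(y) = y^3 - (-8) y^2 - 4*(1) y + (4*(-8)*(1) - (-1)^2)
       = y^3 + (8) y^2 + (-4) y + (-33).
Simplifying: h(y) = y^3 + 8*y^2 - 4*y - 33.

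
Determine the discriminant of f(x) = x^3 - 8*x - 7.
Δ = 725

For a depressed cubic x^3 + p x + q the discriminant is Δ = -4 p^3 - 27 q^2 = -4*(-8)^3 - 27*(-7)^2 = 2048 - 1323 = 725.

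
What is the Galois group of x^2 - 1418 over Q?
Gal(K/Q) = Z/2Z (cyclic of order 2)

x^2 - 1418 is irreducible over Q since 1418 is not a rational square. The splitting field Q(sqrt(1418)) has degree 2 over Q, and its unique nontrivial automorphism is sqrt(1418) ↦ -sqrt(1418). Hence Gal(Q(sqrt(1418))/Q) = Z/2Z.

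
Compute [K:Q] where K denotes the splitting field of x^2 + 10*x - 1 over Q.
[K:Q] = 2

The discriminant of x^2 + (10)*x + (-1) is b^2 - 4c = 100 - (-4) = 104. Since 104 is not a perfect square in Q, the polynomial is irreducible over Q. Its two roots generate a degree-2 extension, so [K:Q] = 2.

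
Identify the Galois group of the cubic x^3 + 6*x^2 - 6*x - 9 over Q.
Gal(K/Q) = S_3 (symmetric group of order 6)

Compute the discriminant of x^3 + (6)*x^2 + (-6)*x + (-9): Δ = 13581. Since Δ is not a rational square, the Galois group is not contained in A_3; it must be the full S_3 (irreducibility of the cubic rules out anything smaller).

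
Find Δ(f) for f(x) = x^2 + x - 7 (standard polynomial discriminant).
Δ = 29

For a quadratic a x^2 + b x + c the discriminant is Δ = b^2 - 4ac = (1)^2 - 4*(1)*(-7) = 1 - (-28) = 29.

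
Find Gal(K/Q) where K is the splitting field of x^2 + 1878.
Gal(K/Q) = Z/2Z (cyclic of order 2)

x^2 + 1878 is irreducible over Q since -1878 is not a rational square. The splitting field Q(sqrt(-1878)) has degree 2 over Q, and its unique nontrivial automorphism is sqrt(-1878) ↦ -sqrt(-1878). Hence Gal(Q(sqrt(-1878))/Q) = Z/2Z.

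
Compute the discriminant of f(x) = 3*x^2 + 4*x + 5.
Δ = -44

For a quadratic a x^2 + b x + c the discriminant is Δ = b^2 - 4ac = (4)^2 - 4*(3)*(5) = 16 - (60) = -44.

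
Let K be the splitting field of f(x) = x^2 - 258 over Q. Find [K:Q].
[K:Q] = 2

The polynomial x^2 - 258 is irreducible over Q since 258 is not a perfect square. Its splitting field is Q(sqrt(258)), which has degree 2 over Q.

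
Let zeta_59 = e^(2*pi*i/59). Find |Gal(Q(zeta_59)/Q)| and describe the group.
|Gal(Q(zeta_59)/Q)| = phi(59) = 58; group ≅ (Z/59Z)^* ≅ Z/58Z

The n-th cyclotomic polynomial Φ_59(x) is the minimal polynomial of zeta_59 over Q and has degree phi(59) = 58. So Q(zeta_59) is a degree-58 Galois extension with Galois group (Z/59Z)^*. (Z/59Z)^* is cyclic since 59 is an odd prime power (or 4). Hence Gal(Q(zeta_59)/Q) ≅ Z/58Z.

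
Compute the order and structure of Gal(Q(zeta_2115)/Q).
|Gal(Q(zeta_2115)/Q)| = phi(2115) = 1104; group ≅ (Z/2115Z)^* ≅ Z/4Z × Z/6Z × Z/46Z

The n-th cyclotomic polynomial Φ_2115(x) is the minimal polynomial of zeta_2115 over Q and has degree phi(2115) = 1104. So Q(zeta_2115) is a degree-1104 Galois extension with Galois group (Z/2115Z)^*. By CRT, (Z/2115Z)^* ≅ (Z/9Z)^* × (Z/5Z)^* × (Z/47Z)^*. Each prime-power unit group is (Z/9Z)^* ≅ Z/6Z; (Z/5Z)^* ≅ Z/4Z; (Z/47Z)^* ≅ Z/46Z. Hence Gal(Q(zeta_2115)/Q) ≅ Z/4Z × Z/6Z × Z/46Z.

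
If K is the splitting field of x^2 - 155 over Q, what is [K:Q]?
[K:Q] = 2

The polynomial x^2 - 155 is irreducible over Q since 155 is not a perfect square. Its splitting field is Q(sqrt(155)), which has degree 2 over Q.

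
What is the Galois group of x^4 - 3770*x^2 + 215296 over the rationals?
Gal(K/Q) = Z/2Z (cyclic of order 2)

f factors as (x^2 - 3712)(x^2 - 58), so the splitting field is K = Q(sqrt(3712), sqrt(58)). The squarefree part of 3712 is 58 and the squarefree part of 58 is also 58, so sqrt(3712) and sqrt(58) are both rational multiples of sqrt(58). Hence Q(sqrt(3712)) = Q(sqrt(58)) = Q(sqrt(58)), and the splitting field collapses to a single degree-2 extension with Galois group Z/2Z.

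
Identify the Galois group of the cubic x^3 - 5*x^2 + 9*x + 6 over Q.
Gal(K/Q) = S_3 (symmetric group of order 6)

Compute the discriminant of x^3 + (-5)*x^2 + (9)*x + (6): Δ = -3723. Since Δ is not a rational square, the Galois group is not contained in A_3; it must be the full S_3 (irreducibility of the cubic rules out anything smaller).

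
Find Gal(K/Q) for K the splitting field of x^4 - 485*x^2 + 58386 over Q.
Gal(K/Q) = V_4 (Klein four-group, Z/2Z × Z/2Z)

f factors as (x^2 - 222)(x^2 - 263), so the splitting field is K = Q(sqrt(222), sqrt(263)). The elements 222, 263, 58386 are all non-squares in Q, so sqrt(222) and sqrt(263) generate independent quadratic extensions. Thus [K:Q] = 4 and Gal(K/Q) is generated by the two order-2 automorphisms sqrt(222) ↦ -sqrt(222) and sqrt(263) ↦ -sqrt(263), giving V_4.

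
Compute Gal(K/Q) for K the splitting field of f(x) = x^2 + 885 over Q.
Gal(K/Q) = Z/2Z (cyclic of order 2)

x^2 + 885 is irreducible over Q since -885 is not a rational square. The splitting field Q(sqrt(-885)) has degree 2 over Q, and its unique nontrivial automorphism is sqrt(-885) ↦ -sqrt(-885). Hence Gal(Q(sqrt(-885))/Q) = Z/2Z.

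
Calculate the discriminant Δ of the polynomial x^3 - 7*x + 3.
Δ = 1129

For a depressed cubic x^3 + p x + q the discriminant is Δ = -4 p^3 - 27 q^2 = -4*(-7)^3 - 27*(3)^2 = 1372 - 243 = 1129.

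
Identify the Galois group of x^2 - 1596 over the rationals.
Gal(K/Q) = Z/2Z (cyclic of order 2)

x^2 - 1596 is irreducible over Q since 1596 is not a rational square. The splitting field Q(sqrt(1596)) has degree 2 over Q, and its unique nontrivial automorphism is sqrt(1596) ↦ -sqrt(1596). Hence Gal(Q(sqrt(1596))/Q) = Z/2Z.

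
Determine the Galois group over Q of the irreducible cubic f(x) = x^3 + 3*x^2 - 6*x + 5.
Gal(K/Q) = S_3 (symmetric group of order 6)

Compute the discriminant of x^3 + (3)*x^2 + (-6)*x + (5): Δ = -1647. Since Δ is not a rational square, the Galois group is not contained in A_3; it must be the full S_3 (irreducibility of the cubic rules out anything smaller).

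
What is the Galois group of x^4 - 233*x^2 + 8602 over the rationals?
Gal(K/Q) = V_4 (Klein four-group, Z/2Z × Z/2Z)

f factors as (x^2 - 187)(x^2 - 46), so the splitting field is K = Q(sqrt(187), sqrt(46)). The elements 187, 46, 8602 are all non-squares in Q, so sqrt(187) and sqrt(46) generate independent quadratic extensions. Thus [K:Q] = 4 and Gal(K/Q) is generated by the two order-2 automorphisms sqrt(187) ↦ -sqrt(187) and sqrt(46) ↦ -sqrt(46), giving V_4.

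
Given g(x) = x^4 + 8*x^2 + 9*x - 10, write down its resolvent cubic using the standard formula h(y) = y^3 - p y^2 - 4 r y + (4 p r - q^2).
h(y) = y^3 - 8*y^2 + 40*y - 401

Identify coefficients: p = 8, q = 9, r = -10.
Plug into h(y) = y^3 - p y^2 - 4 r y + (4 p r - q^2):
  h(y) = y^3 - (8) y^2 - 4*(-10) y + (4*(8)*(-10) - (9)^2)
       = y^3 + (-8) y^2 + (40) y + (-401).
Simplifying: h(y) = y^3 - 8*y^2 + 40*y - 401.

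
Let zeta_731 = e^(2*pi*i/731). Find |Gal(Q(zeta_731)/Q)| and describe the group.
|Gal(Q(zeta_731)/Q)| = phi(731) = 672; group ≅ (Z/731Z)^* ≅ Z/16Z × Z/42Z

The n-th cyclotomic polynomial Φ_731(x) is the minimal polynomial of zeta_731 over Q and has degree phi(731) = 672. So Q(zeta_731) is a degree-672 Galois extension with Galois group (Z/731Z)^*. By CRT, (Z/731Z)^* ≅ (Z/17Z)^* × (Z/43Z)^*. Each prime-power unit group is (Z/17Z)^* ≅ Z/16Z; (Z/43Z)^* ≅ Z/42Z. Hence Gal(Q(zeta_731)/Q) ≅ Z/16Z × Z/42Z.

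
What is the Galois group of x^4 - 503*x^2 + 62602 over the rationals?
Gal(K/Q) = V_4 (Klein four-group, Z/2Z × Z/2Z)

f factors as (x^2 - 277)(x^2 - 226), so the splitting field is K = Q(sqrt(277), sqrt(226)). The elements 277, 226, 62602 are all non-squares in Q, so sqrt(277) and sqrt(226) generate independent quadratic extensions. Thus [K:Q] = 4 and Gal(K/Q) is generated by the two order-2 automorphisms sqrt(277) ↦ -sqrt(277) and sqrt(226) ↦ -sqrt(226), giving V_4.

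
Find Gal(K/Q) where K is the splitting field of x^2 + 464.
Gal(K/Q) = Z/2Z (cyclic of order 2)

x^2 + 464 is irreducible over Q since -464 is not a rational square. The splitting field Q(sqrt(-464)) has degree 2 over Q, and its unique nontrivial automorphism is sqrt(-464) ↦ -sqrt(-464). Hence Gal(Q(sqrt(-464))/Q) = Z/2Z.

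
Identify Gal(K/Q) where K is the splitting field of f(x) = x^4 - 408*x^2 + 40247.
Gal(K/Q) = V_4 (Klein four-group, Z/2Z × Z/2Z)

f factors as (x^2 - 241)(x^2 - 167), so the splitting field is K = Q(sqrt(241), sqrt(167)). The elements 241, 167, 40247 are all non-squares in Q, so sqrt(241) and sqrt(167) generate independent quadratic extensions. Thus [K:Q] = 4 and Gal(K/Q) is generated by the two order-2 automorphisms sqrt(241) ↦ -sqrt(241) and sqrt(167) ↦ -sqrt(167), giving V_4.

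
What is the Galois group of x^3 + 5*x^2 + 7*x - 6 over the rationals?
Gal(K/Q) = S_3 (symmetric group of order 6)

Compute the discriminant of x^3 + (5)*x^2 + (7)*x + (-6): Δ = -1899. Since Δ is not a rational square, the Galois group is not contained in A_3; it must be the full S_3 (irreducibility of the cubic rules out anything smaller).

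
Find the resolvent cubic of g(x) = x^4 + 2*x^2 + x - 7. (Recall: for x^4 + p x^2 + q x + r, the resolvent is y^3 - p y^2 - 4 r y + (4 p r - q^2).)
h(y) = y^3 - 2*y^2 + 28*y - 57

Identify coefficients: p = 2, q = 1, r = -7.
Plug into h(y) = y^3 - p y^2 - 4 r y + (4 p r - q^2):
  h(y) = y^3 - (2) y^2 - 4*(-7) y + (4*(2)*(-7) - (1)^2)
       = y^3 + (-2) y^2 + (28) y + (-57).
Simplifying: h(y) = y^3 - 2*y^2 + 28*y - 57.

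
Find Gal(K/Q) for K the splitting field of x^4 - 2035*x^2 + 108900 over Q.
Gal(K/Q) = Z/2Z (cyclic of order 2)

f factors as (x^2 - 1980)(x^2 - 55), so the splitting field is K = Q(sqrt(1980), sqrt(55)). The squarefree part of 1980 is 55 and the squarefree part of 55 is also 55, so sqrt(1980) and sqrt(55) are both rational multiples of sqrt(55). Hence Q(sqrt(1980)) = Q(sqrt(55)) = Q(sqrt(55)), and the splitting field collapses to a single degree-2 extension with Galois group Z/2Z.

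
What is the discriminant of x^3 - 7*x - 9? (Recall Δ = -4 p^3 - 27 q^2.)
Δ = -815

For a depressed cubic x^3 + p x + q the discriminant is Δ = -4 p^3 - 27 q^2 = -4*(-7)^3 - 27*(-9)^2 = 1372 - 2187 = -815.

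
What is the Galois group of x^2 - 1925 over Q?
Gal(K/Q) = Z/2Z (cyclic of order 2)

x^2 - 1925 is irreducible over Q since 1925 is not a rational square. The splitting field Q(sqrt(1925)) has degree 2 over Q, and its unique nontrivial automorphism is sqrt(1925) ↦ -sqrt(1925). Hence Gal(Q(sqrt(1925))/Q) = Z/2Z.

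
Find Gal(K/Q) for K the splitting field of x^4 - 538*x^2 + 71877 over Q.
Gal(K/Q) = V_4 (Klein four-group, Z/2Z × Z/2Z)

f factors as (x^2 - 291)(x^2 - 247), so the splitting field is K = Q(sqrt(291), sqrt(247)). The elements 291, 247, 71877 are all non-squares in Q, so sqrt(291) and sqrt(247) generate independent quadratic extensions. Thus [K:Q] = 4 and Gal(K/Q) is generated by the two order-2 automorphisms sqrt(291) ↦ -sqrt(291) and sqrt(247) ↦ -sqrt(247), giving V_4.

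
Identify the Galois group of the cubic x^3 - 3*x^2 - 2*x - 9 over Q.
Gal(K/Q) = S_3 (symmetric group of order 6)

Compute the discriminant of x^3 + (-3)*x^2 + (-2)*x + (-9): Δ = -4063. Since Δ is not a rational square, the Galois group is not contained in A_3; it must be the full S_3 (irreducibility of the cubic rules out anything smaller).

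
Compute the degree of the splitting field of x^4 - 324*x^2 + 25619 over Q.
[K:Q] = 4

f factors as (x^2 - 187)(x^2 - 137); the splitting field is K = Q(sqrt(187), sqrt(137)). Since 187, 137, and 25619 are all non-squares in Q, the three subfields Q(sqrt(187)), Q(sqrt(137)), Q(sqrt(25619)) are distinct degree-2 extensions, so [K:Q] = 4 (Klein four Galois group).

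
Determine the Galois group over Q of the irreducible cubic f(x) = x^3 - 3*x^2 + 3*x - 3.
Gal(K/Q) = S_3 (symmetric group of order 6)

Compute the discriminant of x^3 + (-3)*x^2 + (3)*x + (-3): Δ = -108. Since Δ is not a rational square, the Galois group is not contained in A_3; it must be the full S_3 (irreducibility of the cubic rules out anything smaller).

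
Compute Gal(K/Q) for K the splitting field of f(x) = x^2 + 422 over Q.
Gal(K/Q) = Z/2Z (cyclic of order 2)

x^2 + 422 is irreducible over Q since -422 is not a rational square. The splitting field Q(sqrt(-422)) has degree 2 over Q, and its unique nontrivial automorphism is sqrt(-422) ↦ -sqrt(-422). Hence Gal(Q(sqrt(-422))/Q) = Z/2Z.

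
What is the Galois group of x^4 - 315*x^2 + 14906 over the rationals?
Gal(K/Q) = V_4 (Klein four-group, Z/2Z × Z/2Z)

f factors as (x^2 - 58)(x^2 - 257), so the splitting field is K = Q(sqrt(58), sqrt(257)). The elements 58, 257, 14906 are all non-squares in Q, so sqrt(58) and sqrt(257) generate independent quadratic extensions. Thus [K:Q] = 4 and Gal(K/Q) is generated by the two order-2 automorphisms sqrt(58) ↦ -sqrt(58) and sqrt(257) ↦ -sqrt(257), giving V_4.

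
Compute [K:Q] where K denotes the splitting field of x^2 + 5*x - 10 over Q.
[K:Q] = 2

The discriminant of x^2 + (5)*x + (-10) is b^2 - 4c = 25 - (-40) = 65. Since 65 is not a perfect square in Q, the polynomial is irreducible over Q. Its two roots generate a degree-2 extension, so [K:Q] = 2.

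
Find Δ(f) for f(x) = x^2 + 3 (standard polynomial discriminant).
Δ = -12

For a quadratic a x^2 + b x + c the discriminant is Δ = b^2 - 4ac = (0)^2 - 4*(1)*(3) = 0 - (12) = -12.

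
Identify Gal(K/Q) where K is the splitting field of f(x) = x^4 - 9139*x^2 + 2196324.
Gal(K/Q) = Z/2Z (cyclic of order 2)

f factors as (x^2 - 247)(x^2 - 8892), so the splitting field is K = Q(sqrt(247), sqrt(8892)). The squarefree part of 247 is 247 and the squarefree part of 8892 is also 247, so sqrt(247) and sqrt(8892) are both rational multiples of sqrt(247). Hence Q(sqrt(247)) = Q(sqrt(8892)) = Q(sqrt(247)), and the splitting field collapses to a single degree-2 extension with Galois group Z/2Z.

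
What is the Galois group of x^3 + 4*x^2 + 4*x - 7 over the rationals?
Gal(K/Q) = S_3 (symmetric group of order 6)

Compute the discriminant of x^3 + (4)*x^2 + (4)*x + (-7): Δ = -1547. Since Δ is not a rational square, the Galois group is not contained in A_3; it must be the full S_3 (irreducibility of the cubic rules out anything smaller).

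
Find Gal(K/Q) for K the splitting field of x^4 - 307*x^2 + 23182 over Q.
Gal(K/Q) = V_4 (Klein four-group, Z/2Z × Z/2Z)

f factors as (x^2 - 173)(x^2 - 134), so the splitting field is K = Q(sqrt(173), sqrt(134)). The elements 173, 134, 23182 are all non-squares in Q, so sqrt(173) and sqrt(134) generate independent quadratic extensions. Thus [K:Q] = 4 and Gal(K/Q) is generated by the two order-2 automorphisms sqrt(173) ↦ -sqrt(173) and sqrt(134) ↦ -sqrt(134), giving V_4.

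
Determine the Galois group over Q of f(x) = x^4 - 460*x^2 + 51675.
Gal(K/Q) = V_4 (Klein four-group, Z/2Z × Z/2Z)

f factors as (x^2 - 195)(x^2 - 265), so the splitting field is K = Q(sqrt(195), sqrt(265)). The elements 195, 265, 51675 are all non-squares in Q, so sqrt(195) and sqrt(265) generate independent quadratic extensions. Thus [K:Q] = 4 and Gal(K/Q) is generated by the two order-2 automorphisms sqrt(195) ↦ -sqrt(195) and sqrt(265) ↦ -sqrt(265), giving V_4.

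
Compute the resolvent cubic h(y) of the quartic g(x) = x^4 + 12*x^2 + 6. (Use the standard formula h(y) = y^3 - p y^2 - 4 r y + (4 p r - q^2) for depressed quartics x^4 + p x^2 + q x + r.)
h(y) = y^3 - 12*y^2 - 24*y + 288

Identify coefficients: p = 12, q = 0, r = 6.
Plug into h(y) = y^3 - p y^2 - 4 r y + (4 p r - q^2):
  h(y) = y^3 - (12) y^2 - 4*(6) y + (4*(12)*(6) - (0)^2)
       = y^3 + (-12) y^2 + (-24) y + (288).
Simplifying: h(y) = y^3 - 12*y^2 - 24*y + 288.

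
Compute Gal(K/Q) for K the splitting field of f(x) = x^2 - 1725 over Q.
Gal(K/Q) = Z/2Z (cyclic of order 2)

x^2 - 1725 is irreducible over Q since 1725 is not a rational square. The splitting field Q(sqrt(1725)) has degree 2 over Q, and its unique nontrivial automorphism is sqrt(1725) ↦ -sqrt(1725). Hence Gal(Q(sqrt(1725))/Q) = Z/2Z.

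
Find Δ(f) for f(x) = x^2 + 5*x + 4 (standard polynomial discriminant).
Δ = 9

For a quadratic a x^2 + b x + c the discriminant is Δ = b^2 - 4ac = (5)^2 - 4*(1)*(4) = 25 - (16) = 9.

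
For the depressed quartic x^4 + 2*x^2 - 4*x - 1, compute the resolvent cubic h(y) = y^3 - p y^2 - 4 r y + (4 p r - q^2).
h(y) = y^3 - 2*y^2 + 4*y - 24

Identify coefficients: p = 2, q = -4, r = -1.
Plug into h(y) = y^3 - p y^2 - 4 r y + (4 p r - q^2):
  h(y) = y^3 - (2) y^2 - 4*(-1) y + (4*(2)*(-1) - (-4)^2)
       = y^3 + (-2) y^2 + (4) y + (-24).
Simplifying: h(y) = y^3 - 2*y^2 + 4*y - 24.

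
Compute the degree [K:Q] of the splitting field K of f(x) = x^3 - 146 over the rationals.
[K:Q] = 6

x^3 - 146 has one real root r = 146^(1/3) and two complex roots r*zeta_3, r*zeta_3^2 where zeta_3 = e^(2*pi*i/3). The splitting field is Q(r, zeta_3). [Q(r):Q] = 3 and [Q(zeta_3):Q] = 2 with gcd = 1, so [Q(r, zeta_3):Q] = 3 * 2 = 6.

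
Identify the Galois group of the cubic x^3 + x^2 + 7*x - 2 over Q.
Gal(K/Q) = S_3 (symmetric group of order 6)

Compute the discriminant of x^3 + (1)*x^2 + (7)*x + (-2): Δ = -1675. Since Δ is not a rational square, the Galois group is not contained in A_3; it must be the full S_3 (irreducibility of the cubic rules out anything smaller).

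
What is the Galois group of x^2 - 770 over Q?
Gal(K/Q) = Z/2Z (cyclic of order 2)

x^2 - 770 is irreducible over Q since 770 is not a rational square. The splitting field Q(sqrt(770)) has degree 2 over Q, and its unique nontrivial automorphism is sqrt(770) ↦ -sqrt(770). Hence Gal(Q(sqrt(770))/Q) = Z/2Z.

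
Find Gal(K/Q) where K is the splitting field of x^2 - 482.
Gal(K/Q) = Z/2Z (cyclic of order 2)

x^2 - 482 is irreducible over Q since 482 is not a rational square. The splitting field Q(sqrt(482)) has degree 2 over Q, and its unique nontrivial automorphism is sqrt(482) ↦ -sqrt(482). Hence Gal(Q(sqrt(482))/Q) = Z/2Z.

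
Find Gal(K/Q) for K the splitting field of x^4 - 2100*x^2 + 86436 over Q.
Gal(K/Q) = Z/2Z (cyclic of order 2)

f factors as (x^2 - 42)(x^2 - 2058), so the splitting field is K = Q(sqrt(42), sqrt(2058)). The squarefree part of 42 is 42 and the squarefree part of 2058 is also 42, so sqrt(42) and sqrt(2058) are both rational multiples of sqrt(42). Hence Q(sqrt(42)) = Q(sqrt(2058)) = Q(sqrt(42)), and the splitting field collapses to a single degree-2 extension with Galois group Z/2Z.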